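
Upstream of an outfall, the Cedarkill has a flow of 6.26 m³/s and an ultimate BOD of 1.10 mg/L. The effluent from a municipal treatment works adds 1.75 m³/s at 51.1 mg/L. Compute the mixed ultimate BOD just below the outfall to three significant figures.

12.0 mg/L

Flow-weighted mixing: C = (Q_r C_r + Q_w C_w)/(Q_r + Q_w)
= (6.26×1.10 + 1.75×51.1)/(6.26 + 1.75) = 96.31/8.010 = 12.02 mg/L.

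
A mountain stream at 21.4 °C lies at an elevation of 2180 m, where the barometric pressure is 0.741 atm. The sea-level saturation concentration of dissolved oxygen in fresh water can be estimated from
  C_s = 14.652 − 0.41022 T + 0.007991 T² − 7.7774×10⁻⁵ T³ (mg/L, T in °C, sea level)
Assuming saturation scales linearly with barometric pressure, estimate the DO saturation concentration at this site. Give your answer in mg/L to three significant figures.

At sea level: C_s = 14.652 − 0.41022×21.4 + 0.007991×21.4² − 7.7774×10⁻⁵×21.4³ = 8.771 mg/L.
Pressure correction: C_s' = 8.771 × 0.741 = 6.499 mg/L.

C_s ≈ 6.50 mg/L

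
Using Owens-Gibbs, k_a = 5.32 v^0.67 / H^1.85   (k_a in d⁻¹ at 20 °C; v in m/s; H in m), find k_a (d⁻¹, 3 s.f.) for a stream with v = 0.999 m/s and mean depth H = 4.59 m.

k_a = 5.32 × 0.999^0.67 / 4.59^1.85 = 5.32 × 0.9993 / 16.76 = 0.3172 d⁻¹.

k_a ≈ 0.317 d⁻¹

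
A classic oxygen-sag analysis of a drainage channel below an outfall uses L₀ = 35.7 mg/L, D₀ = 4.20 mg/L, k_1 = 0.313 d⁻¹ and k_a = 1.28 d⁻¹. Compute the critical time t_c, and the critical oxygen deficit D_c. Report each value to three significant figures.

t_c ≈ 0.989 d; D_c ≈ 6.40 mg/L

With k_a/k_1 = 4.089 and 1 − D₀(k_a−k_1)/(k_1 L₀) = 0.6365,
t_c = ln(4.089 × 0.6365) / (1.28 − 0.313) = ln(2.603) / 0.9670 = 0.9567/0.9670 = 0.9893 d.
L(t_c) = L₀ e^(−k_1 t_c) = 35.7 × 0.7337 = 26.19 mg/L, and at the critical point k_a D_c = k_1 L, so D_c = (0.313/1.28) × 26.19 = 6.405 mg/L.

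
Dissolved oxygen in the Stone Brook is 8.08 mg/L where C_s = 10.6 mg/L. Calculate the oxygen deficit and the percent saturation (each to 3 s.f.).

D = C_s − C = 10.6 − 8.08 = 2.52 mg/L.
% saturation = 8.08/10.6 × 100 = 76.2 %.

D ≈ 2.52 mg/L; 76.2 % saturation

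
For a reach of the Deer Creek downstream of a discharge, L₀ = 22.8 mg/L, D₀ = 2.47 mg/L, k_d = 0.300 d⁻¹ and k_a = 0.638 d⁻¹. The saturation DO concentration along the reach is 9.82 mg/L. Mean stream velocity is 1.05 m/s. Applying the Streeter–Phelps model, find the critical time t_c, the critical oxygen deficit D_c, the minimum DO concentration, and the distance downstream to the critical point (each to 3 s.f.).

t_c ≈ 1.85 d; D_c ≈ 6.16 mg/L; min DO ≈ 3.66 mg/L; x_c ≈ 168 km

t_c = [1/(k_a−k_d)] ln[(k_a/k_d)(1 − D₀(k_a−k_d)/(k_d L₀))]
= [1/(0.638−0.300)] ln[(0.638/0.300)(1 − 2.47×0.3380/(0.300×22.8))]
= (1/0.3380) ln[2.127 × 0.8779] = 2.959 × ln(1.867) = 2.959 × 0.6244 = 1.847 d.
D_c = (k_d/k_a) L₀ e^(−k_d t_c) = (0.300/0.638) × 22.8 × e^(−0.300×1.847) = 0.4702 × 22.8 × 0.5745 = 6.160 mg/L.
Minimum DO = C_s − D_c = 9.82 − 6.160 = 3.660 mg/L.
x_c = v t_c = 1.05 m/s × 1.847 d × 86400 s/d = 167600 m ≈ 168 km.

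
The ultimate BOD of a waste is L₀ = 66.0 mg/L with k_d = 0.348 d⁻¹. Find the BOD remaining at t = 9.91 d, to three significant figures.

L_t = L₀ e^(−k_d t) = 66.0 × e^(−0.348×9.91) = 66.0 × 0.03179 = 2.098 mg/L.

L ≈ 2.10 mg/L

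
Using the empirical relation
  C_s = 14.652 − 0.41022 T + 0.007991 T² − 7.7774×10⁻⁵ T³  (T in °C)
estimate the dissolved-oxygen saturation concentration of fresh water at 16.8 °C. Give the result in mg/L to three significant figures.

C_s = 14.652 − 0.41022×16.8 + 0.007991×16.8² − 7.7774×10⁻⁵×16.8³ = 9.647 mg/L.

C_s ≈ 9.65 mg/L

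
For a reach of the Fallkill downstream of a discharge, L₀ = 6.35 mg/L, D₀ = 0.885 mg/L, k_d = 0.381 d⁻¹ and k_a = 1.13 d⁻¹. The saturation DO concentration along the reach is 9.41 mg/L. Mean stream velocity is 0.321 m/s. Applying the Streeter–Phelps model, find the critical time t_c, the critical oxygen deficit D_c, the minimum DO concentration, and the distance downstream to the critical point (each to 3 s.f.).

With k_a/k_d = 2.966 and 1 − D₀(k_a−k_d)/(k_d L₀) = 0.7260,
t_c = ln(2.966 × 0.7260) / (1.13 − 0.381) = ln(2.153) / 0.7490 = 0.7670/0.7490 = 1.024 d.
D_c = (k_d/k_a) L₀ e^(−k_d t_c) = (0.381/1.13) × 6.35 × e^(−0.381×1.024) = 0.3372 × 6.35 × 0.6770 = 1.449 mg/L.
Minimum DO = C_s − D_c = 9.41 − 1.449 = 7.961 mg/L.
x_c = v t_c = 0.321 m/s × 1.024 d × 86400 s/d = 28400 m ≈ 28.4 km.

t_c ≈ 1.02 d; D_c ≈ 1.45 mg/L; min DO ≈ 7.96 mg/L; x_c ≈ 28.4 km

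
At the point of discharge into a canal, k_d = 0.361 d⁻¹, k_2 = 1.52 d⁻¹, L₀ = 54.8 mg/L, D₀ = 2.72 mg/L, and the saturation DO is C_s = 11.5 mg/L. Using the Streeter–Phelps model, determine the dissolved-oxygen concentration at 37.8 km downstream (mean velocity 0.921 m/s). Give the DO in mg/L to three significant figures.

Travel time t = x/v = 37.8 km / (0.921 m/s) = 37800 m / 0.921 m/s = 41040 s = 0.4750 d.
k_d L₀/(k_2−k_d) = 0.361×54.8/(1.52−0.361) = 19.78/1.159 = 17.07 mg/L.
e^(−k_d t) = e^(−0.361×0.4750) = 0.8424; e^(−k_2 t) = e^(−1.52×0.4750) = 0.4858.
D = 17.07 × (0.8424 − 0.4858) + 2.72 × 0.4858 = 6.088 + 1.321 = 7.409 mg/L.
DO = C_s − D = 11.5 − 7.409 = 4.091 mg/L.

DO ≈ 4.09 mg/L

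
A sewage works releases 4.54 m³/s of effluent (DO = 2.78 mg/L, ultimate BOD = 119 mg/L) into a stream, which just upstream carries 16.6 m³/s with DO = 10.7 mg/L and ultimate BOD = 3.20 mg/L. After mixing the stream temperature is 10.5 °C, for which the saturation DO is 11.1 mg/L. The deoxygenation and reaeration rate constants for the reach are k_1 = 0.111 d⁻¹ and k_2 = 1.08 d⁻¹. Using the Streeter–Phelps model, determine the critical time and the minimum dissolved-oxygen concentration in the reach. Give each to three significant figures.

Mixed DO = (16.6×10.7 + 4.54×2.78)/(16.6+4.54) = 190.2/21.14 = 8.999 mg/L.
Mixed L₀ = (16.6×3.20 + 4.54×119)/(21.14) = 593.4/21.14 = 28.07 mg/L.
Initial deficit D₀ = C_s − DO₀ = 11.1 − 8.999 = 2.101 mg/L.
t_c = (1/0.9690) ln[(1.08/0.111)(1 − 2.101×0.9690/(0.111×28.07))] = 1.032 × ln(3.372) = 1.255 d.
D_c = (0.111/1.08) × 28.07 × e^(−0.111×1.255) = 0.1028 × 28.07 × 0.8700 = 2.510 mg/L.
Minimum DO = 11.1 − 2.510 = 8.590 mg/L.

t_c ≈ 1.25 d; minimum DO ≈ 8.59 mg/L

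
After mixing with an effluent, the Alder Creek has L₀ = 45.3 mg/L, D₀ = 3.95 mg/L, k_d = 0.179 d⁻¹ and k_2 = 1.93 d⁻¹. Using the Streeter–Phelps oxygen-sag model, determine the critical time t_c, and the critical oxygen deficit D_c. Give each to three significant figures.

t_c ≈ 0.263 d; D_c ≈ 4.01 mg/L

t_c = [1/(k_2−k_d)] ln[(k_2/k_d)(1 − D₀(k_2−k_d)/(k_d L₀))]
= [1/(1.93−0.179)] ln[(1.93/0.179)(1 − 3.95×1.751/(0.179×45.3))]
= (1/1.751) ln[10.78 × 0.1470] = 0.5711 × ln(1.585) = 0.5711 × 0.4608 = 0.2632 d.
D_c = (k_d/k_2) L₀ e^(−k_d t_c) = (0.179/1.93) × 45.3 × e^(−0.179×0.2632) = 0.09275 × 45.3 × 0.9540 = 4.008 mg/L.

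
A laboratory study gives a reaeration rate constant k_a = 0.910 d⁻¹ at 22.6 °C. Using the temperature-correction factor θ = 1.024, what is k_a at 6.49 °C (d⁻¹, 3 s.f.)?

k_a(T₂) = k_a(T₁) · θ^(T₂−T₁) = 0.910 × 1.024^(6.49−22.6)
= 0.910 × 1.024^-16.1 = 0.910 × 0.6824 = 0.6210 d⁻¹.

k_a ≈ 0.621 d⁻¹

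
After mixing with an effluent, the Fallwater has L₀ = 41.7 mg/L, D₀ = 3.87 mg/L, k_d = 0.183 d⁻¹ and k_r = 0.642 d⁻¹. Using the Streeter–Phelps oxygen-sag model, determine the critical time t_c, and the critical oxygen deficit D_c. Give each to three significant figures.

t_c ≈ 2.16 d; D_c ≈ 8.01 mg/L

t_c = [1/(k_r−k_d)] ln[(k_r/k_d)(1 − D₀(k_r−k_d)/(k_d L₀))]
= [1/(0.642−0.183)] ln[(0.642/0.183)(1 − 3.87×0.4590/(0.183×41.7))]
= (1/0.4590) ln[3.508 × 0.7672] = 2.179 × ln(2.692) = 2.179 × 0.9901 = 2.157 d.
D_c = (k_d/k_r) L₀ e^(−k_d t_c) = (0.183/0.642) × 41.7 × e^(−0.183×2.157) = 0.2850 × 41.7 × 0.6738 = 8.010 mg/L.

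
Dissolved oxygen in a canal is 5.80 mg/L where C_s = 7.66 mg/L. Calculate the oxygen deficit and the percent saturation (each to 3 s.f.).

D ≈ 1.86 mg/L; 75.7 % saturation

D = C_s − C = 7.66 − 5.80 = 1.86 mg/L.
% saturation = 5.80/7.66 × 100 = 75.7 %.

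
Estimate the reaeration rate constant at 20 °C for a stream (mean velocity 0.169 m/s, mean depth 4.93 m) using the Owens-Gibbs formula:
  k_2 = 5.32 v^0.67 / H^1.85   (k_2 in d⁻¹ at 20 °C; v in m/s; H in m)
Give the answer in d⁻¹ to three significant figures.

k_2 ≈ 0.0845 d⁻¹

k_2 = 5.32 × 0.169^0.67 / 4.93^1.85 = 5.32 × 0.3039 / 19.13 = 0.08449 d⁻¹.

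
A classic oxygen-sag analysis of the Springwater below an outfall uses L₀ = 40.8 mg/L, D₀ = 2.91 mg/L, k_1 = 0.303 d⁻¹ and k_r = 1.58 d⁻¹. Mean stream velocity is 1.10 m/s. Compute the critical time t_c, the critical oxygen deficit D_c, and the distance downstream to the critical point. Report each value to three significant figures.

t_c = [1/(k_r−k_1)] ln[(k_r/k_1)(1 − D₀(k_r−k_1)/(k_1 L₀))]
= [1/(1.58−0.303)] ln[(1.58/0.303)(1 − 2.91×1.277/(0.303×40.8))]
= (1/1.277) ln[5.215 × 0.6994] = 0.7831 × ln(3.647) = 0.7831 × 1.294 = 1.013 d.
L(t_c) = L₀ e^(−k_1 t_c) = 40.8 × 0.7356 = 30.01 mg/L, and at the critical point k_r D_c = k_1 L, so D_c = (0.303/1.58) × 30.01 = 5.756 mg/L.
x_c = v t_c = 1.10 m/s × 1.013 d × 86400 s/d = 96300 m ≈ 96.3 km.

t_c ≈ 1.01 d; D_c ≈ 5.76 mg/L; x_c ≈ 96.3 km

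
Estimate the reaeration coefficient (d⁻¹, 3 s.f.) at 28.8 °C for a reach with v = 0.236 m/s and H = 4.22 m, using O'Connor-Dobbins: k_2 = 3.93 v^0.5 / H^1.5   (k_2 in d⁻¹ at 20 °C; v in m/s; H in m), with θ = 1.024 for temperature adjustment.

k_2(20) = 3.93 × 0.236^0.5 / 4.22^1.5 = 3.93 × 0.4858 / 8.669 = 0.2202 d⁻¹.
k_2(28.8) = 0.2202 × 1.024^(28.8−20) = 0.2202 × 1.232 = 0.2713 d⁻¹.

k_2 ≈ 0.271 d⁻¹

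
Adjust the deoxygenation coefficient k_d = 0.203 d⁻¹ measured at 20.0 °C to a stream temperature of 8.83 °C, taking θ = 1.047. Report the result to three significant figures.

k_d ≈ 0.122 d⁻¹

k_d(T₂) = k_d(T₁) · θ^(T₂−T₁) = 0.203 × 1.047^(8.83−20.0)
= 0.203 × 1.047^-11.2 = 0.203 × 0.5987 = 0.1215 d⁻¹.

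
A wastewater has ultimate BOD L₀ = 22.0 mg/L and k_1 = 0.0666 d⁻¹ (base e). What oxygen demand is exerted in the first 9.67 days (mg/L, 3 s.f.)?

y ≈ 10.4 mg/L

y_t = L₀(1 − e^(−k_1 t)) = 22.0 × (1 − e^(−0.0666×9.67))
= 22.0 × (1 − 0.5252) = 22.0 × 0.4748 = 10.45 mg/L.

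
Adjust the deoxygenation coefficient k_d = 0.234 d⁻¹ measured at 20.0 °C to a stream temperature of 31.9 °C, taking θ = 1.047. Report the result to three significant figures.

k_d ≈ 0.404 d⁻¹

k_d(T₂) = k_d(T₁) · θ^(T₂−T₁) = 0.234 × 1.047^(31.9−20.0)
= 0.234 × 1.047^11.9 = 0.234 × 1.727 = 0.4042 d⁻¹.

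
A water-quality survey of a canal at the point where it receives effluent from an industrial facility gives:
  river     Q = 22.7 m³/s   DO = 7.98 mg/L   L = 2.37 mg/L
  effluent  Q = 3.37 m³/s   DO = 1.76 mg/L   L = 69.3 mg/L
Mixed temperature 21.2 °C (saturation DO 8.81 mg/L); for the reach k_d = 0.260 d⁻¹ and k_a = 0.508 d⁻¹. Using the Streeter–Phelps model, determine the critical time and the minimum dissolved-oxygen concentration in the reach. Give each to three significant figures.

t_c ≈ 2.09 d; minimum DO ≈ 5.53 mg/L

Mixed DO = (22.7×7.98 + 3.37×1.76)/(22.7+3.37) = 187.1/26.07 = 7.176 mg/L.
Mixed L₀ = (22.7×2.37 + 3.37×69.3)/(26.07) = 287.3/26.07 = 11.02 mg/L.
Initial deficit D₀ = C_s − DO₀ = 8.81 − 7.176 = 1.634 mg/L.
t_c = (1/0.2480) ln[(0.508/0.260)(1 − 1.634×0.2480/(0.260×11.02))] = 4.032 × ln(1.678) = 2.086 d.
D_c = (0.260/0.508) × 11.02 × e^(−0.260×2.086) = 0.5118 × 11.02 × 0.5814 = 3.280 mg/L.
Minimum DO = 8.81 − 3.280 = 5.530 mg/L.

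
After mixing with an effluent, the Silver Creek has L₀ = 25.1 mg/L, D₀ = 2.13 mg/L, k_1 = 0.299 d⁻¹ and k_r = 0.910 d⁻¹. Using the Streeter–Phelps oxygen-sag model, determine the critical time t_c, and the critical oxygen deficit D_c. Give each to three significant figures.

t_c = [1/(k_r−k_1)] ln[(k_r/k_1)(1 − D₀(k_r−k_1)/(k_1 L₀))]
= [1/(0.910−0.299)] ln[(0.910/0.299)(1 − 2.13×0.6110/(0.299×25.1))]
= (1/0.6110) ln[3.043 × 0.8266] = 1.637 × ln(2.516) = 1.637 × 0.9226 = 1.510 d.
D_c = (k_1/k_r) L₀ e^(−k_1 t_c) = (0.299/0.910) × 25.1 × e^(−0.299×1.510) = 0.3286 × 25.1 × 0.6367 = 5.251 mg/L.

t_c ≈ 1.51 d; D_c ≈ 5.25 mg/L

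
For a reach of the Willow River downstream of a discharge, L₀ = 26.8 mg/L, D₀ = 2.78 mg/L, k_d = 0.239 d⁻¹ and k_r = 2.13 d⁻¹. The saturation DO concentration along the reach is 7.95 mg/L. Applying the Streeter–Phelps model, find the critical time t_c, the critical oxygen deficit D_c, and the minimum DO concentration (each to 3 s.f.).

t_c ≈ 0.248 d; D_c ≈ 2.83 mg/L; min DO ≈ 5.12 mg/L

With k_r/k_d = 8.912 and 1 − D₀(k_r−k_d)/(k_d L₀) = 0.1793,
t_c = ln(8.912 × 0.1793) / (2.13 − 0.239) = ln(1.598) / 1.891 = 0.4685/1.891 = 0.2478 d.
L(t_c) = L₀ e^(−k_d t_c) = 26.8 × 0.9425 = 25.26 mg/L, and at the critical point k_r D_c = k_d L, so D_c = (0.239/2.13) × 25.26 = 2.834 mg/L.
Minimum DO = C_s − D_c = 7.95 − 2.834 = 5.116 mg/L.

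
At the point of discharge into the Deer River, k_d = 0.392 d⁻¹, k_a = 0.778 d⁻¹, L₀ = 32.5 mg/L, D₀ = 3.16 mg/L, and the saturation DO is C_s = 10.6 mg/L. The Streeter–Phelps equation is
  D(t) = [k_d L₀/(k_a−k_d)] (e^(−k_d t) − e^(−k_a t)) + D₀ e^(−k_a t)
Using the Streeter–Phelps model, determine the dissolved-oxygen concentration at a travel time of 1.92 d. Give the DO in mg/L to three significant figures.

DO ≈ 1.75 mg/L

k_d L₀/(k_a−k_d) = 0.392×32.5/(0.778−0.392) = 12.74/0.3860 = 33.01 mg/L.
e^(−k_d t) = e^(−0.392×1.920) = 0.4711; e^(−k_a t) = e^(−0.778×1.920) = 0.2245.
D = 33.01 × (0.4711 − 0.2245) + 3.16 × 0.2245 = 8.139 + 0.7095 = 8.848 mg/L.
DO = C_s − D = 10.6 − 8.848 = 1.752 mg/L.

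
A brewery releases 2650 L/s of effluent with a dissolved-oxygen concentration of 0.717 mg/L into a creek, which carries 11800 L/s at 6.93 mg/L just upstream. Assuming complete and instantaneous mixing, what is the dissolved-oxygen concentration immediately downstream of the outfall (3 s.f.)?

Flow-weighted mixing: C = (Q_r C_r + Q_w C_w)/(Q_r + Q_w)
= (11800×6.93 + 2650×0.717)/(11800 + 2650) = 83670/14450 = 5.791 mg/L.

5.79 mg/L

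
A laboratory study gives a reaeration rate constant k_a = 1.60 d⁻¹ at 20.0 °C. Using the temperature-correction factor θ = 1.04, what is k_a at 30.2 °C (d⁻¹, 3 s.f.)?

k_a(T₂) = k_a(T₁) · θ^(T₂−T₁) = 1.60 × 1.04^(30.2−20.0)
= 1.60 × 1.04^10.2 = 1.60 × 1.492 = 2.387 d⁻¹.

k_a ≈ 2.39 d⁻¹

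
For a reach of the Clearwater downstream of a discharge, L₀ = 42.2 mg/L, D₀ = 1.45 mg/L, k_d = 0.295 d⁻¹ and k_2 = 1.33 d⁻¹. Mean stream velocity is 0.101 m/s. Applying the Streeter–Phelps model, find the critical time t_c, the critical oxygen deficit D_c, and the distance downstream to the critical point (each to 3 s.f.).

t_c ≈ 1.33 d; D_c ≈ 6.32 mg/L; x_c ≈ 11.6 km

With k_2/k_d = 4.508 and 1 − D₀(k_2−k_d)/(k_d L₀) = 0.8794,
t_c = ln(4.508 × 0.8794) / (1.33 − 0.295) = ln(3.965) / 1.035 = 1.377/1.035 = 1.331 d.
L(t_c) = L₀ e^(−k_d t_c) = 42.2 × 0.6753 = 28.50 mg/L, and at the critical point k_2 D_c = k_d L, so D_c = (0.295/1.33) × 28.50 = 6.321 mg/L.
x_c = v t_c = 0.101 m/s × 1.331 d × 86400 s/d = 11610 m ≈ 11.6 km.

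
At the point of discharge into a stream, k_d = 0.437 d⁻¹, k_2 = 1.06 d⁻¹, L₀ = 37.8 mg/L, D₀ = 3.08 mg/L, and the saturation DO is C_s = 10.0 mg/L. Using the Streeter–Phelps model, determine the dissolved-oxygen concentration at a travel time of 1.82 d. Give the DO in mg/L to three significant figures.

DO ≈ 1.43 mg/L

k_d L₀/(k_2−k_d) = 0.437×37.8/(1.06−0.437) = 16.52/0.6230 = 26.51 mg/L.
e^(−k_d t) = e^(−0.437×1.820) = 0.4514; e^(−k_2 t) = e^(−1.06×1.820) = 0.1453.
D = 26.51 × (0.4514 − 0.1453) + 3.08 × 0.1453 = 8.118 + 0.4474 = 8.565 mg/L.
DO = C_s − D = 10.0 − 8.565 = 1.435 mg/L.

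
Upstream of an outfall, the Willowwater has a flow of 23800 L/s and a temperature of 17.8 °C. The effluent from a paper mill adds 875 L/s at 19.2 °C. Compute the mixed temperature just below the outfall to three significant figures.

Flow-weighted mixing: C = (Q_r C_r + Q_w C_w)/(Q_r + Q_w)
= (23800×17.8 + 875×19.2)/(23800 + 875) = 440400/24680 = 17.85 °C.

17.8 °C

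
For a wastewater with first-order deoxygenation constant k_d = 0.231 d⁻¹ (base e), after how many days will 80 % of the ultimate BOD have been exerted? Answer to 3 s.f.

t ≈ 6.97 d

y/L₀ = 1 − e^(−k_d t) = 0.80 ⇒ e^(−k_d t) = 0.200
t = −ln(0.200) / 0.231 = 1.609 / 0.231 = 6.967 d.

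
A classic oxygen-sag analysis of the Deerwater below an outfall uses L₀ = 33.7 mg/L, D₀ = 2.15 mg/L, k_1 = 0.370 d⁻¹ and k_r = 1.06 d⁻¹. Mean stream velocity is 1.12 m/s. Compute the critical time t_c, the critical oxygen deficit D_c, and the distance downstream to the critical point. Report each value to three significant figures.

At the critical point dD/dt = 0, so k_1 L₀ e^(−k_1 t) = k_r D. Substituting D(t) from the Streeter–Phelps equation and solving for t gives
t_c = ln[(k_r/k_1)(1 − D₀(k_r−k_1)/(k_1 L₀))] / (k_r−k_1).
Here k_r−k_1 = 0.6900 d⁻¹ and 1 − D₀(k_r−k_1)/(k_1 L₀) = 1 − 2.15×0.6900/(0.370×33.7) = 0.8810, so
t_c = ln(2.865 × 0.8810) / 0.6900 = 0.9259 / 0.6900 = 1.342 d.
L(t_c) = L₀ e^(−k_1 t_c) = 33.7 × 0.6087 = 20.51 mg/L, and at the critical point k_r D_c = k_1 L, so D_c = (0.370/1.06) × 20.51 = 7.160 mg/L.
x_c = v t_c = 1.12 m/s × 1.342 d × 86400 s/d = 129800 m ≈ 130 km.

t_c ≈ 1.34 d; D_c ≈ 7.16 mg/L; x_c ≈ 130 km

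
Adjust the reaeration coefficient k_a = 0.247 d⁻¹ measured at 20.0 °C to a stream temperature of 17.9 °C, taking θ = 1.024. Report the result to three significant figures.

k_a ≈ 0.235 d⁻¹

k_a(T₂) = k_a(T₁) · θ^(T₂−T₁) = 0.247 × 1.024^(17.9−20.0)
= 0.247 × 1.024^-2.10 = 0.247 × 0.9514 = 0.2350 d⁻¹.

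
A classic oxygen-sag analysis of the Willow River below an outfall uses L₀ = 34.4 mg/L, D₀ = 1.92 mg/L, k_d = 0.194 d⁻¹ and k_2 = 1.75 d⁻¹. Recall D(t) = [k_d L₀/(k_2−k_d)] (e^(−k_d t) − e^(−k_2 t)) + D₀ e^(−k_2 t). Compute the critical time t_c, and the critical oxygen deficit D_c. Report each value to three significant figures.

t_c ≈ 1.03 d; D_c ≈ 3.12 mg/L

With k_2/k_d = 9.021 and 1 − D₀(k_2−k_d)/(k_d L₀) = 0.5523,
t_c = ln(9.021 × 0.5523) / (1.75 − 0.194) = ln(4.982) / 1.556 = 1.606/1.556 = 1.032 d.
L(t_c) = L₀ e^(−k_d t_c) = 34.4 × 0.8185 = 28.16 mg/L, and at the critical point k_2 D_c = k_d L, so D_c = (0.194/1.75) × 28.16 = 3.122 mg/L.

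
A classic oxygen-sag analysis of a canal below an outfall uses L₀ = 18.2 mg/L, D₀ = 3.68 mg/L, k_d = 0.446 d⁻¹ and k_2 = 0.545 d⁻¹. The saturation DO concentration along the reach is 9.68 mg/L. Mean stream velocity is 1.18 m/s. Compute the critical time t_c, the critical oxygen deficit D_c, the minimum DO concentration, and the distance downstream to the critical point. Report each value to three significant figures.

With k_2/k_d = 1.222 and 1 − D₀(k_2−k_d)/(k_d L₀) = 0.9551,
t_c = ln(1.222 × 0.9551) / (0.545 − 0.446) = ln(1.167) / 0.09900 = 0.1545/0.09900 = 1.561 d.
D_c = (k_d/k_2) L₀ e^(−k_d t_c) = (0.446/0.545) × 18.2 × e^(−0.446×1.561) = 0.8183 × 18.2 × 0.4985 = 7.424 mg/L.
Minimum DO = C_s − D_c = 9.68 − 7.424 = 2.256 mg/L.
x_c = v t_c = 1.18 m/s × 1.561 d × 86400 s/d = 159200 m ≈ 159 km.

t_c ≈ 1.56 d; D_c ≈ 7.42 mg/L; min DO ≈ 2.26 mg/L; x_c ≈ 159 km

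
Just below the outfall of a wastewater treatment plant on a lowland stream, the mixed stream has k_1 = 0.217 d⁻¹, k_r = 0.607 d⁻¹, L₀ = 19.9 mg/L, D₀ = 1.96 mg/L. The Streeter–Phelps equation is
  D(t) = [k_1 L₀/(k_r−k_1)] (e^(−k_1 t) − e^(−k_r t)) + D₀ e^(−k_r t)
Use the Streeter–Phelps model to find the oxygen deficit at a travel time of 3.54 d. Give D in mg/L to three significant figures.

k_1 L₀/(k_r−k_1) = 0.217×19.9/(0.607−0.217) = 4.318/0.3900 = 11.07 mg/L.
e^(−k_1 t) = e^(−0.217×3.540) = 0.4639; e^(−k_r t) = e^(−0.607×3.540) = 0.1166.
D = 11.07 × (0.4639 − 0.1166) + 1.96 × 0.1166 = 3.845 + 0.2286 = 4.073 mg/L.

D ≈ 4.07 mg/L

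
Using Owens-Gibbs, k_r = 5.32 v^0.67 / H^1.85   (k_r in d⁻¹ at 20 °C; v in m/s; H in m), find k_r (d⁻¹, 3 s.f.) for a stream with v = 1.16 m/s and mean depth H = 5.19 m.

k_r ≈ 0.279 d⁻¹

k_r = 5.32 × 1.16^0.67 / 5.19^1.85 = 5.32 × 1.105 / 21.04 = 0.2793 d⁻¹.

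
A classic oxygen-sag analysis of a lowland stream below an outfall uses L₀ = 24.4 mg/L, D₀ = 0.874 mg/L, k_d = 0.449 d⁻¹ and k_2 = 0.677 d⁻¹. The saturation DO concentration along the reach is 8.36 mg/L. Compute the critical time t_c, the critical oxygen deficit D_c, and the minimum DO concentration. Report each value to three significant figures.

t_c ≈ 1.72 d; D_c ≈ 7.47 mg/L; min DO ≈ 0.886 mg/L

t_c = [1/(k_2−k_d)] ln[(k_2/k_d)(1 − D₀(k_2−k_d)/(k_d L₀))]
= [1/(0.677−0.449)] ln[(0.677/0.449)(1 − 0.874×0.2280/(0.449×24.4))]
= (1/0.2280) ln[1.508 × 0.9818] = 4.386 × ln(1.480) = 4.386 × 0.3923 = 1.721 d.
D_c = (k_d/k_2) L₀ e^(−k_d t_c) = (0.449/0.677) × 24.4 × e^(−0.449×1.721) = 0.6632 × 24.4 × 0.4618 = 7.474 mg/L.
Minimum DO = C_s − D_c = 8.36 − 7.474 = 0.8863 mg/L.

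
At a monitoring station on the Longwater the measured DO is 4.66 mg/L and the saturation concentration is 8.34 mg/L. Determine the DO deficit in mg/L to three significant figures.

D ≈ 3.68 mg/L

D = C_s − C = 8.34 − 4.66 = 3.68 mg/L.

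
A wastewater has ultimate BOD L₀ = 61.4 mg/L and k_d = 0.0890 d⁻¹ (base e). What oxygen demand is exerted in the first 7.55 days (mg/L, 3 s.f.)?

y_t = L₀(1 − e^(−k_d t)) = 61.4 × (1 − e^(−0.0890×7.55))
= 61.4 × (1 − 0.5107) = 61.4 × 0.4893 = 30.04 mg/L.

y ≈ 30.0 mg/L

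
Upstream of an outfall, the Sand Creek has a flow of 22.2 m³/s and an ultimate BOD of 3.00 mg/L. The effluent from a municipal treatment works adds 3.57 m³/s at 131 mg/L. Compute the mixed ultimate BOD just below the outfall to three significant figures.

Flow-weighted mixing: C = (Q_r C_r + Q_w C_w)/(Q_r + Q_w)
= (22.2×3.00 + 3.57×131)/(22.2 + 3.57) = 534.3/25.77 = 20.73 mg/L.

20.7 mg/L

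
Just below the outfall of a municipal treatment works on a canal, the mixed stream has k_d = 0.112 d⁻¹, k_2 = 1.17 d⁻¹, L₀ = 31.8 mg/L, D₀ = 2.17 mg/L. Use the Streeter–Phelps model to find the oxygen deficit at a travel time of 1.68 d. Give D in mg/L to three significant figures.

D ≈ 2.62 mg/L

k_d L₀/(k_2−k_d) = 0.112×31.8/(1.17−0.112) = 3.562/1.058 = 3.366 mg/L.
e^(−k_d t) = e^(−0.112×1.680) = 0.8285; e^(−k_2 t) = e^(−1.17×1.680) = 0.1401.
D = 3.366 × (0.8285 − 0.1401) + 2.17 × 0.1401 = 2.317 + 0.3040 = 2.621 mg/L.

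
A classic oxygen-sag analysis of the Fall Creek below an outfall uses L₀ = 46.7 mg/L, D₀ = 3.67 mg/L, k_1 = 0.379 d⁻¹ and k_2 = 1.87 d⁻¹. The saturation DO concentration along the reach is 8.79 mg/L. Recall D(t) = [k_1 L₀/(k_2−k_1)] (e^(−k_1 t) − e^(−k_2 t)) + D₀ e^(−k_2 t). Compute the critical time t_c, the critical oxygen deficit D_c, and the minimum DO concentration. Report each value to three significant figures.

t_c = [1/(k_2−k_1)] ln[(k_2/k_1)(1 − D₀(k_2−k_1)/(k_1 L₀))]
= [1/(1.87−0.379)] ln[(1.87/0.379)(1 − 3.67×1.491/(0.379×46.7))]
= (1/1.491) ln[4.934 × 0.6908] = 0.6707 × ln(3.409) = 0.6707 × 1.226 = 0.8225 d.
D_c = (k_1/k_2) L₀ e^(−k_1 t_c) = (0.379/1.87) × 46.7 × e^(−0.379×0.8225) = 0.2027 × 46.7 × 0.7322 = 6.930 mg/L.
Minimum DO = C_s − D_c = 8.79 − 6.930 = 1.860 mg/L.

t_c ≈ 0.822 d; D_c ≈ 6.93 mg/L; min DO ≈ 1.86 mg/L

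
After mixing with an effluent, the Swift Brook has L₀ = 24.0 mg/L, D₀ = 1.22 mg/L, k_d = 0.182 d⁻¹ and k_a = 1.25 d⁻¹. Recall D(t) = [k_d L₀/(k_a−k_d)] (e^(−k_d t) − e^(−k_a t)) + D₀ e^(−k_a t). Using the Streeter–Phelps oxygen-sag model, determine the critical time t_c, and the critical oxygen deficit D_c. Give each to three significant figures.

t_c ≈ 1.47 d; D_c ≈ 2.67 mg/L

With k_a/k_d = 6.868 and 1 − D₀(k_a−k_d)/(k_d L₀) = 0.7017,
t_c = ln(6.868 × 0.7017) / (1.25 − 0.182) = ln(4.819) / 1.068 = 1.573/1.068 = 1.473 d.
D_c = (k_d/k_a) L₀ e^(−k_d t_c) = (0.182/1.25) × 24.0 × e^(−0.182×1.473) = 0.1456 × 24.0 × 0.7649 = 2.673 mg/L.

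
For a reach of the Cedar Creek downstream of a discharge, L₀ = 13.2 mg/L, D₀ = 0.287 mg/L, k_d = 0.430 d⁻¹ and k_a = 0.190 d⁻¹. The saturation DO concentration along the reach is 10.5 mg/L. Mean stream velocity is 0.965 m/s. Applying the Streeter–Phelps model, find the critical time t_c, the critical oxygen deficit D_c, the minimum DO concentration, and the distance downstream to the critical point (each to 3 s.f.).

With k_a/k_d = 0.4419 and 1 − D₀(k_a−k_d)/(k_d L₀) = 1.012,
t_c = ln(0.4419 × 1.012) / (0.190 − 0.430) = ln(0.4472) / -0.2400 = -0.8047/-0.2400 = 3.353 d.
D_c = (k_d/k_a) L₀ e^(−k_d t_c) = (0.430/0.190) × 13.2 × e^(−0.430×3.353) = 2.263 × 13.2 × 0.2365 = 7.066 mg/L.
Minimum DO = C_s − D_c = 10.5 − 7.066 = 3.434 mg/L.
x_c = v t_c = 0.965 m/s × 3.353 d × 86400 s/d = 279600 m ≈ 280 km.

t_c ≈ 3.35 d; D_c ≈ 7.07 mg/L; min DO ≈ 3.43 mg/L; x_c ≈ 280 km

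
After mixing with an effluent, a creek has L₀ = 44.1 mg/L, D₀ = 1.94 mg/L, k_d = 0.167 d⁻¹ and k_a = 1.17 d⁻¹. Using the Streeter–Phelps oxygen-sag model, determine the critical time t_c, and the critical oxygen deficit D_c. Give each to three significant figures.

With k_a/k_d = 7.006 and 1 − D₀(k_a−k_d)/(k_d L₀) = 0.7358,
t_c = ln(7.006 × 0.7358) / (1.17 − 0.167) = ln(5.155) / 1.003 = 1.640/1.003 = 1.635 d.
L(t_c) = L₀ e^(−k_d t_c) = 44.1 × 0.7611 = 33.56 mg/L, and at the critical point k_a D_c = k_d L, so D_c = (0.167/1.17) × 33.56 = 4.791 mg/L.

t_c ≈ 1.64 d; D_c ≈ 4.79 mg/L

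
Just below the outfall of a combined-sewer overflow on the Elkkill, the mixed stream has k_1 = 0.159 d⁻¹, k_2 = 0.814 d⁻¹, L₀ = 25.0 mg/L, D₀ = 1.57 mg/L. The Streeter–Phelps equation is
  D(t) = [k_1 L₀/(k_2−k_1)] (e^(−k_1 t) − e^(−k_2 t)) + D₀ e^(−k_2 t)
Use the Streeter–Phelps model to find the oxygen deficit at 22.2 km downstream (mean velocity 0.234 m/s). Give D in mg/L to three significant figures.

Travel time t = x/v = 22.2 km / (0.234 m/s) = 22200 m / 0.234 m/s = 94870 s = 1.098 d.
k_1 L₀/(k_2−k_1) = 0.159×25.0/(0.814−0.159) = 3.975/0.6550 = 6.069 mg/L.
e^(−k_1 t) = e^(−0.159×1.098) = 0.8398; e^(−k_2 t) = e^(−0.814×1.098) = 0.4091.
D = 6.069 × (0.8398 − 0.4091) + 1.57 × 0.4091 = 2.614 + 0.6423 = 3.256 mg/L.

D ≈ 3.26 mg/L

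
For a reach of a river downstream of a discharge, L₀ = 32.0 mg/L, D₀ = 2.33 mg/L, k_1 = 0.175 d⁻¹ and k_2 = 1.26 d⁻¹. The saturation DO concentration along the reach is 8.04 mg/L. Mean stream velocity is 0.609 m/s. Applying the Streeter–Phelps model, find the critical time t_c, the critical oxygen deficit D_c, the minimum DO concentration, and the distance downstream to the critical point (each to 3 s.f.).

t_c ≈ 1.27 d; D_c ≈ 3.56 mg/L; min DO ≈ 4.48 mg/L; x_c ≈ 66.6 km

At the critical point dD/dt = 0, so k_1 L₀ e^(−k_1 t) = k_2 D. Substituting D(t) from the Streeter–Phelps equation and solving for t gives
t_c = ln[(k_2/k_1)(1 − D₀(k_2−k_1)/(k_1 L₀))] / (k_2−k_1).
Here k_2−k_1 = 1.085 d⁻¹ and 1 − D₀(k_2−k_1)/(k_1 L₀) = 1 − 2.33×1.085/(0.175×32.0) = 0.5486, so
t_c = ln(7.200 × 0.5486) / 1.085 = 1.374 / 1.085 = 1.266 d.
D_c = (k_1/k_2) L₀ e^(−k_1 t_c) = (0.175/1.26) × 32.0 × e^(−0.175×1.266) = 0.1389 × 32.0 × 0.8013 = 3.561 mg/L.
Minimum DO = C_s − D_c = 8.04 − 3.561 = 4.479 mg/L.
x_c = v t_c = 0.609 m/s × 1.266 d × 86400 s/d = 66610 m ≈ 66.6 km.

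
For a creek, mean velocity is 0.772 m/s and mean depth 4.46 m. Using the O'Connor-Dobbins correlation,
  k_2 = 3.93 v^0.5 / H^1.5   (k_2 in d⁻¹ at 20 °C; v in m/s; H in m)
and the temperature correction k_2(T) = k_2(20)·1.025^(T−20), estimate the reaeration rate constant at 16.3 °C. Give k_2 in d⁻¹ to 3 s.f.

k_2(20) = 3.93 × 0.772^0.5 / 4.46^1.5 = 3.93 × 0.8786 / 9.419 = 0.3666 d⁻¹.
k_2(16.3) = 0.3666 × 1.025^(16.3−20) = 0.3666 × 0.9127 = 0.3346 d⁻¹.

k_2 ≈ 0.335 d⁻¹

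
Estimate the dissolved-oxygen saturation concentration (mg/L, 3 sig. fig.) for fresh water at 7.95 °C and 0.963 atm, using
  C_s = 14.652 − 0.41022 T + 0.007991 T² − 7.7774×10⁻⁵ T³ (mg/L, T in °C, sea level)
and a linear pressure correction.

At sea level: C_s = 14.652 − 0.41022×7.95 + 0.007991×7.95² − 7.7774×10⁻⁵×7.95³ = 11.86 mg/L.
Pressure correction: C_s' = 11.86 × 0.963 = 11.42 mg/L.

C_s ≈ 11.4 mg/L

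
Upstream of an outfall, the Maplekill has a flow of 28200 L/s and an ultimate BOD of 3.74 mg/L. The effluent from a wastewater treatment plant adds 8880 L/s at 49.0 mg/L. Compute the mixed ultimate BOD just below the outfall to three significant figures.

14.6 mg/L

Flow-weighted mixing: C = (Q_r C_r + Q_w C_w)/(Q_r + Q_w)
= (28200×3.74 + 8880×49.0)/(28200 + 8880) = 540600/37080 = 14.58 mg/L.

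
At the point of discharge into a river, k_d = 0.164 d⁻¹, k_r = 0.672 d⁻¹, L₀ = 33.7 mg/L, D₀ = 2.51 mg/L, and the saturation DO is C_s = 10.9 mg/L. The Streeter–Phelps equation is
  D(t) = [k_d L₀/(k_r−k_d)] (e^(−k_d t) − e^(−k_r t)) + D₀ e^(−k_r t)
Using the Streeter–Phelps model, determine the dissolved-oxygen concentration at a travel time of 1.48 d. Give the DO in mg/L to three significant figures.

DO ≈ 5.46 mg/L

k_d L₀/(k_r−k_d) = 0.164×33.7/(0.672−0.164) = 5.527/0.5080 = 10.88 mg/L.
e^(−k_d t) = e^(−0.164×1.480) = 0.7845; e^(−k_r t) = e^(−0.672×1.480) = 0.3699.
D = 10.88 × (0.7845 − 0.3699) + 2.51 × 0.3699 = 4.511 + 0.9284 = 5.439 mg/L.
DO = C_s − D = 10.9 − 5.439 = 5.461 mg/L.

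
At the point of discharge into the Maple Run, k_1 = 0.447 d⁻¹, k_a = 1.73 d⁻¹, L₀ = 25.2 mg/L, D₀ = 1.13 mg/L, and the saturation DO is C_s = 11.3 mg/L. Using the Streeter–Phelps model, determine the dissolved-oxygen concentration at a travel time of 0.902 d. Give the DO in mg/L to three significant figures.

k_1 L₀/(k_a−k_1) = 0.447×25.2/(1.73−0.447) = 11.26/1.283 = 8.780 mg/L.
e^(−k_1 t) = e^(−0.447×0.9020) = 0.6682; e^(−k_a t) = e^(−1.73×0.9020) = 0.2100.
D = 8.780 × (0.6682 − 0.2100) + 1.13 × 0.2100 = 4.022 + 0.2373 = 4.260 mg/L.
DO = C_s − D = 11.3 − 4.260 = 7.040 mg/L.

DO ≈ 7.04 mg/L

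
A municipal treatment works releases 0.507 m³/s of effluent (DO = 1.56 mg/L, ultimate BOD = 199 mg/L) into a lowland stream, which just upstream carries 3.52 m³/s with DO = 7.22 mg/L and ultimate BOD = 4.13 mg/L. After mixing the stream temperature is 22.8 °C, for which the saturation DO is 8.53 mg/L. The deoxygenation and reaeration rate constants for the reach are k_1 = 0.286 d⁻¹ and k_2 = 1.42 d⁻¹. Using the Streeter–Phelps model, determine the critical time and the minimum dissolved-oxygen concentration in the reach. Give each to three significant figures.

Mixed DO = (3.52×7.22 + 0.507×1.56)/(3.52+0.507) = 26.21/4.027 = 6.507 mg/L.
Mixed L₀ = (3.52×4.13 + 0.507×199)/(4.027) = 115.4/4.027 = 28.66 mg/L.
Initial deficit D₀ = C_s − DO₀ = 8.53 − 6.507 = 2.023 mg/L.
t_c = (1/1.134) ln[(1.42/0.286)(1 − 2.023×1.134/(0.286×28.66))] = 0.8818 × ln(3.576) = 1.124 d.
D_c = (0.286/1.42) × 28.66 × e^(−0.286×1.124) = 0.2014 × 28.66 × 0.7252 = 4.186 mg/L.
Minimum DO = 8.53 − 4.186 = 4.344 mg/L.

t_c ≈ 1.12 d; minimum DO ≈ 4.34 mg/L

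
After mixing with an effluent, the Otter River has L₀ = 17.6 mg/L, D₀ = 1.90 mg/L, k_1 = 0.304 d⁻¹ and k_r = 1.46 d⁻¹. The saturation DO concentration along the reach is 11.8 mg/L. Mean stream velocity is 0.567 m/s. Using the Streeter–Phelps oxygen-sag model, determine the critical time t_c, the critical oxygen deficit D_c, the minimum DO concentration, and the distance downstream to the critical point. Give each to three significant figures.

t_c ≈ 0.900 d; D_c ≈ 2.79 mg/L; min DO ≈ 9.01 mg/L; x_c ≈ 44.1 km

With k_r/k_1 = 4.803 and 1 − D₀(k_r−k_1)/(k_1 L₀) = 0.5895,
t_c = ln(4.803 × 0.5895) / (1.46 − 0.304) = ln(2.831) / 1.156 = 1.041/1.156 = 0.9002 d.
L(t_c) = L₀ e^(−k_1 t_c) = 17.6 × 0.7606 = 13.39 mg/L, and at the critical point k_r D_c = k_1 L, so D_c = (0.304/1.46) × 13.39 = 2.787 mg/L.
Minimum DO = C_s − D_c = 11.8 − 2.787 = 9.013 mg/L.
x_c = v t_c = 0.567 m/s × 0.9002 d × 86400 s/d = 44100 m ≈ 44.1 km.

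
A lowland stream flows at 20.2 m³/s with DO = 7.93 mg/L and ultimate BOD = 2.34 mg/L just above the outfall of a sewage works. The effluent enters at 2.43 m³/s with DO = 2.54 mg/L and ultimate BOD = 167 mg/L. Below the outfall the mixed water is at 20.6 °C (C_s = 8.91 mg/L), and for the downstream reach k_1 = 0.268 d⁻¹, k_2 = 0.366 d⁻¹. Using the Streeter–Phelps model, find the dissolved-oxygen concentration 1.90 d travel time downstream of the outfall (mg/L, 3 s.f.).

Mixed DO = (20.2×7.93 + 2.43×2.54)/(20.2+2.43) = 166.4/22.63 = 7.351 mg/L.
Mixed L₀ = (20.2×2.34 + 2.43×167)/(22.63) = 453.1/22.63 = 20.02 mg/L.
Initial deficit D₀ = C_s − DO₀ = 8.91 − 7.351 = 1.559 mg/L.
D(1.90) = [0.268×20.02/(0.366−0.268)](e^(−0.268×1.90) − e^(−0.366×1.90)) + 1.559 e^(−0.366×1.90)
= 54.75 × (0.6010 − 0.4989) + 1.559 × 0.4989 = 6.368 mg/L.
DO = 8.91 − 6.368 = 2.542 mg/L.

DO ≈ 2.54 mg/L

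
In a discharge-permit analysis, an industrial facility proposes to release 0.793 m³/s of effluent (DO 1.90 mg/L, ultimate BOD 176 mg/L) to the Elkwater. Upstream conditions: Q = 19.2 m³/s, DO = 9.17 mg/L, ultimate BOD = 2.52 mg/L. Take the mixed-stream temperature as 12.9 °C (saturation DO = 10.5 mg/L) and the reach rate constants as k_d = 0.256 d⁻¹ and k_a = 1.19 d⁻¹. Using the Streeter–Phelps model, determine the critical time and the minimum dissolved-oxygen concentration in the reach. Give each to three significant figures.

Mixed DO = (19.2×9.17 + 0.793×1.90)/(19.2+0.793) = 177.6/19.99 = 8.882 mg/L.
Mixed L₀ = (19.2×2.52 + 0.793×176)/(19.99) = 188.0/19.99 = 9.401 mg/L.
Initial deficit D₀ = C_s − DO₀ = 10.5 − 8.882 = 1.618 mg/L.
t_c = (1/0.9340) ln[(1.19/0.256)(1 − 1.618×0.9340/(0.256×9.401))] = 1.071 × ln(1.729) = 0.5862 d.
D_c = (0.256/1.19) × 9.401 × e^(−0.256×0.5862) = 0.2151 × 9.401 × 0.8607 = 1.741 mg/L.
Minimum DO = 10.5 − 1.741 = 8.759 mg/L.

t_c ≈ 0.586 d; minimum DO ≈ 8.76 mg/L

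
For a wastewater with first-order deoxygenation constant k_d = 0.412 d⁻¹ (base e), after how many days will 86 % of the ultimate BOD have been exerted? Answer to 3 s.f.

t ≈ 4.77 d

y/L₀ = 1 − e^(−k_d t) = 0.86 ⇒ e^(−k_d t) = 0.140
t = −ln(0.140) / 0.412 = 1.966 / 0.412 = 4.772 d.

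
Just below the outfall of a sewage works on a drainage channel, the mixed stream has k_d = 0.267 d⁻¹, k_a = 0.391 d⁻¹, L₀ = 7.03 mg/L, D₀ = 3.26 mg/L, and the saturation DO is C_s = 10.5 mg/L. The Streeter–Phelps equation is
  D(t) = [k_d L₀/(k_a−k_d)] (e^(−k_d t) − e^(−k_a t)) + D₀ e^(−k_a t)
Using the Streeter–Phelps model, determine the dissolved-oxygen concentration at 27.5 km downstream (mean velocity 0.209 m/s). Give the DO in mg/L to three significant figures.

DO ≈ 6.97 mg/L

Travel time t = x/v = 27.5 km / (0.209 m/s) = 27500 m / 0.209 m/s = 131600 s = 1.523 d.
k_d L₀/(k_a−k_d) = 0.267×7.03/(0.391−0.267) = 1.877/0.1240 = 15.14 mg/L.
e^(−k_d t) = e^(−0.267×1.523) = 0.6659; e^(−k_a t) = e^(−0.391×1.523) = 0.5513.
D = 15.14 × (0.6659 − 0.5513) + 3.26 × 0.5513 = 1.735 + 1.797 = 3.532 mg/L.
DO = C_s − D = 10.5 − 3.532 = 6.968 mg/L.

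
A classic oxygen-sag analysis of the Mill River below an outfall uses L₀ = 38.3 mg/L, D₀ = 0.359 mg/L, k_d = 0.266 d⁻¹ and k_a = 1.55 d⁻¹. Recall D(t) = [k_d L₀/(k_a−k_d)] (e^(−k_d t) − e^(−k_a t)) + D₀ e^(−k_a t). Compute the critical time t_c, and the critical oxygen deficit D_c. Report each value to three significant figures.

t_c = [1/(k_a−k_d)] ln[(k_a/k_d)(1 − D₀(k_a−k_d)/(k_d L₀))]
= [1/(1.55−0.266)] ln[(1.55/0.266)(1 − 0.359×1.284/(0.266×38.3))]
= (1/1.284) ln[5.827 × 0.9548] = 0.7788 × ln(5.563) = 0.7788 × 1.716 = 1.337 d.
L(t_c) = L₀ e^(−k_d t_c) = 38.3 × 0.7008 = 26.84 mg/L, and at the critical point k_a D_c = k_d L, so D_c = (0.266/1.55) × 26.84 = 4.606 mg/L.

t_c ≈ 1.34 d; D_c ≈ 4.61 mg/L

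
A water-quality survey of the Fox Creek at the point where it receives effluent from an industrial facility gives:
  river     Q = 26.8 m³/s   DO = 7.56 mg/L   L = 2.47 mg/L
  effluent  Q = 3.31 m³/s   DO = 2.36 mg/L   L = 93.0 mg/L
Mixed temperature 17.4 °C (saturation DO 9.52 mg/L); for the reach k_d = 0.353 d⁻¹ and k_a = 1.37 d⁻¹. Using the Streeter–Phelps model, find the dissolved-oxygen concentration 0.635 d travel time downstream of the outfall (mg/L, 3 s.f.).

DO ≈ 6.82 mg/L

Mixed DO = (26.8×7.56 + 3.31×2.36)/(26.8+3.31) = 210.4/30.11 = 6.988 mg/L.
Mixed L₀ = (26.8×2.47 + 3.31×93.0)/(30.11) = 374.0/30.11 = 12.42 mg/L.
Initial deficit D₀ = C_s − DO₀ = 9.52 − 6.988 = 2.532 mg/L.
D(0.635) = [0.353×12.42/(1.37−0.353)](e^(−0.353×0.635) − e^(−1.37×0.635)) + 2.532 e^(−1.37×0.635)
= 4.312 × (0.7992 − 0.4190) + 2.532 × 0.4190 = 2.700 mg/L.
DO = 9.52 − 2.700 = 6.820 mg/L.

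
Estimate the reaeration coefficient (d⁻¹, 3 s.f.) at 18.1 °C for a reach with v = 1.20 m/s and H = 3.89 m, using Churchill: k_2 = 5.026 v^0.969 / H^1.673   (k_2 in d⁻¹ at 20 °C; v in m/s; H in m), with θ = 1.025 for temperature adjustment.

k_2 ≈ 0.590 d⁻¹

k_2(20) = 5.026 × 1.20^0.969 / 3.89^1.673 = 5.026 × 1.193 / 9.705 = 0.6180 d⁻¹.
k_2(18.1) = 0.6180 × 1.025^(18.1−20) = 0.6180 × 0.9542 = 0.5896 d⁻¹.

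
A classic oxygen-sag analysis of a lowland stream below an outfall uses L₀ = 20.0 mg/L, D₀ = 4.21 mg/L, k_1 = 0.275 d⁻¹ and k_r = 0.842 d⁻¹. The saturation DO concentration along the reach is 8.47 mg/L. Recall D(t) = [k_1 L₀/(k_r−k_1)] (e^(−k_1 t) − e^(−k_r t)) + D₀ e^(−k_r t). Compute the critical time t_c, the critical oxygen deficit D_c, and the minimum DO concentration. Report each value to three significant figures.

t_c = [1/(k_r−k_1)] ln[(k_r/k_1)(1 − D₀(k_r−k_1)/(k_1 L₀))]
= [1/(0.842−0.275)] ln[(0.842/0.275)(1 − 4.21×0.5670/(0.275×20.0))]
= (1/0.5670) ln[3.062 × 0.5660] = 1.764 × ln(1.733) = 1.764 × 0.5498 = 0.9697 d.
D_c = (k_1/k_r) L₀ e^(−k_1 t_c) = (0.275/0.842) × 20.0 × e^(−0.275×0.9697) = 0.3266 × 20.0 × 0.7659 = 5.003 mg/L.
Minimum DO = C_s − D_c = 8.47 − 5.003 = 3.467 mg/L.

t_c ≈ 0.970 d; D_c ≈ 5.00 mg/L; min DO ≈ 3.47 mg/L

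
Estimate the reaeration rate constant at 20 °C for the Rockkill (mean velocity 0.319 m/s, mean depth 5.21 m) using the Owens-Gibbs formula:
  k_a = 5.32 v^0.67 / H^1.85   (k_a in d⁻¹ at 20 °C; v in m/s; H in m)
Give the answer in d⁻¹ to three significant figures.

k_a ≈ 0.117 d⁻¹

k_a = 5.32 × 0.319^0.67 / 5.21^1.85 = 5.32 × 0.4651 / 21.19 = 0.1168 d⁻¹.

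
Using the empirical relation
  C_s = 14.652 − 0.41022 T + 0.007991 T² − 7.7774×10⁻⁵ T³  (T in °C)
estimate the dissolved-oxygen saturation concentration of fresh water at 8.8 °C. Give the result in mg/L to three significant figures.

C_s ≈ 11.6 mg/L

C_s = 14.652 − 0.41022×8.8 + 0.007991×8.8² − 7.7774×10⁻⁵×8.8³ = 11.61 mg/L.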